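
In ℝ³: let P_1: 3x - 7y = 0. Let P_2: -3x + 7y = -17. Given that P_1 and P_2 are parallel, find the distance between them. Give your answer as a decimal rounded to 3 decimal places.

2.232

Rescale P_2 by 1/(-1): 3x - 7y = 17. Then distance = |0 − 17| / √58 ≈ 2.232.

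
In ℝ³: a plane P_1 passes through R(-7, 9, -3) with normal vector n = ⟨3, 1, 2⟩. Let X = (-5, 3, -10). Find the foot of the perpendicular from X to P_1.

(-2, 4, -8)

P_1: n·r = n·R gives 3x + y + 2z = -18.
Foot = X − λn with λ = (n·X − d)/|n|² = (-32 − (-18))/14 = -1.
Foot = (-5, 3, -10) − (-1)·(3, 1, 2) = (-2, 4, -8).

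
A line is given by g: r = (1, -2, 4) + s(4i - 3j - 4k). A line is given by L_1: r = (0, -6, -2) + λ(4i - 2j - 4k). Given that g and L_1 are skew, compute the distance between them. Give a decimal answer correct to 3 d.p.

Common perpendicular direction n = (4, -3, -4) × (4, -2, -4) = (4, 0, 4).
With w = (0, -6, -2) − (1, -2, 4) = (-1, -4, -6), w · n = -28.
Distance = |w · n| / |n| = |-28| / √32 ≈ 4.950.

4.950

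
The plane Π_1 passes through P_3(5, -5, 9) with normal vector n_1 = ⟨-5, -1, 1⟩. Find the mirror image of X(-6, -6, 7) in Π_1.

(14, -2, 3)

Π_1: n_1·r = n_1·P_3 gives -5x - y + z = -11.
λ = (n·X − d)/|n|² = (43 − (-11))/27 = 2.
Reflection = X − 2λn = (-6, -6, 7) − 4·(-5, -1, 1) = (14, -2, 3).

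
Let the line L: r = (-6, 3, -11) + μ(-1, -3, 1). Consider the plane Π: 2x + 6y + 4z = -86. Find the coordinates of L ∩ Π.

Substitute r = (-6, 3, -11) + t(-1, -3, 1) into the plane: -38 + (-16)t = -86, so t = 3.
Intersection: (-6, 3, -11) + 3·(-1, -3, 1) = (-9, -6, -8).

(-9, -6, -8)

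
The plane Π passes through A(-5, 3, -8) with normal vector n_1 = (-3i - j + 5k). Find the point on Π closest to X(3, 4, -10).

Π: n_1·r = n_1·A gives -3x - y + 5z = -28.
Foot = X − λn with λ = (n·X − d)/|n|² = (-63 − (-28))/35 = -1.
Foot = (3, 4, -10) − (-1)·(-3, -1, 5) = (0, 3, -5).

(0, 3, -5)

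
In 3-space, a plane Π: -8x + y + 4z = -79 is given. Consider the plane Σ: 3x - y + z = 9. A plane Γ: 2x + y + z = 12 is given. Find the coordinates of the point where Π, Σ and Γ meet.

(7, 5, -7)

Solving the 3×3 linear system -8x + y + 4z = -79, 3x - y + z = 9, 2x + y + z = 12 (e.g. by elimination or Cramer's rule, determinant = 35) gives (7, 5, -7).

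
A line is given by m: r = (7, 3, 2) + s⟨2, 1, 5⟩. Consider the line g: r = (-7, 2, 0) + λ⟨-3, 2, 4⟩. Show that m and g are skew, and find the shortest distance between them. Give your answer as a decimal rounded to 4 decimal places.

Common perpendicular direction n = (2, 1, 5) × (-3, 2, 4) = (-6, -23, 7).
With w = (-7, 2, 0) − (7, 3, 2) = (-14, -1, -2), w · n = 93.
Since n ≠ 0 the lines are not parallel, and w · n = 93 ≠ 0 so they do not intersect; hence they are skew.
Distance = |w · n| / |n| = |93| / √614 ≈ 3.7532.

3.7532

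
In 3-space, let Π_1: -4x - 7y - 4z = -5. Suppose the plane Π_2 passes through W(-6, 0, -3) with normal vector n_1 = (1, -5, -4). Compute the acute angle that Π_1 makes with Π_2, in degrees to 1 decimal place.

Π_2: n_1·r = n_1·W gives x - 5y - 4z = 6.
cos θ = |n₁·n₂| / (|n₁||n₂|) = |47| / (√81 · √42).
θ = arccos(0.80581) ≈ 36.3°.

36.3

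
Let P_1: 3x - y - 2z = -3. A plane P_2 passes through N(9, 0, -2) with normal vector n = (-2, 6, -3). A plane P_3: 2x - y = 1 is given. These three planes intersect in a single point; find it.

(0, -1, 2)

P_2: n·r = n·N gives -2x + 6y - 3z = -12.
Solving the 3×3 linear system 3x - y - 2z = -3, -2x + 6y - 3z = -12, 2x - y = 1 (e.g. by elimination or Cramer's rule, determinant = 17) gives (0, -1, 2).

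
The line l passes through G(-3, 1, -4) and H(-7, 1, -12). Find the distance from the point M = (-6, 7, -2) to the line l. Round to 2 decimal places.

A direction vector for l is H − G = (-4, 0, -8).
Taking (-3, 1, -4) on l with direction v = (-4, 0, -8): w = M − (-3, 1, -4) = (-3, 6, 2), and w × v = (-48, -32, 24).
Distance = |w × v| / |v| = √3904 / √80 ≈ 6.99.

6.99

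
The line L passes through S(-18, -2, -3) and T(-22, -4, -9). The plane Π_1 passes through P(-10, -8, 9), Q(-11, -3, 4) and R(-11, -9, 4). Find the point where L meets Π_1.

(-10, 2, 9)

A direction vector for L is T − S = (-4, -2, -6).
PQ = (-1, 5, -5), PR = (-1, -1, -5); a normal to Π_1 is PQ × PR = (-30, 0, 6).
Using P: Π_1 has equation -30x + 6z = 354.
Substitute r = (-18, -2, -3) + t(-4, -2, -6) into the plane: 522 + 84t = 354, so t = -2.
Intersection: (-18, -2, -3) + (-2)·(-4, -2, -6) = (-10, 2, 9).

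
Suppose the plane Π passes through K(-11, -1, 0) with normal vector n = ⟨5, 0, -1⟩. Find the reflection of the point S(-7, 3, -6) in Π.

Π: n·r = n·K gives 5x - z = -55.
λ = (n·S − d)/|n|² = (-29 − (-55))/26 = 1.
Reflection = S − 2λn = (-7, 3, -6) − 2·(5, 0, -1) = (-17, 3, -4).

(-17, 3, -4)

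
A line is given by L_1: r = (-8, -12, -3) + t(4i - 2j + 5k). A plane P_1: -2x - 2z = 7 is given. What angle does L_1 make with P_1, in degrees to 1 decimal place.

sin θ = |n·v| / (|n||v|) = |-18| / (√8 · √45) = 0.94868.
θ ≈ 71.6°.

71.6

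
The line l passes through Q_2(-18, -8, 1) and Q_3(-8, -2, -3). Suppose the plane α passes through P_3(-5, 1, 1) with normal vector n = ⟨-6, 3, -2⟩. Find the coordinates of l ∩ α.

(-3, 1, -5)

A direction vector for l is Q_3 − Q_2 = (10, 6, -4).
α: n·r = n·P_3 gives -6x + 3y - 2z = 31.
Substitute r = (-18, -8, 1) + t(10, 6, -4) into the plane: 82 + (-34)t = 31, so t = 3/2.
Intersection: (-18, -8, 1) + (3/2)·(10, 6, -4) = (-3, 1, -5).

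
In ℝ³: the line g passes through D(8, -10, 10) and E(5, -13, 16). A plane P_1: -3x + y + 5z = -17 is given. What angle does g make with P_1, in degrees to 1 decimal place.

A direction vector for g is E − D = (-3, -3, 6).
sin θ = |n·v| / (|n||v|) = |36| / (√35 · √54) = 0.82808.
θ ≈ 55.9°.

55.9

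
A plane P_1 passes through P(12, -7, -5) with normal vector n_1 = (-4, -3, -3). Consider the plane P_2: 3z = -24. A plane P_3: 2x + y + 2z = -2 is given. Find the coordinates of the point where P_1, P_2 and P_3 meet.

P_1: n_1·r = n_1·P gives -4x - 3y - 3z = -12.
Solving the 3×3 linear system -4x - 3y - 3z = -12, 3z = -24, 2x + y + 2z = -2 (e.g. by elimination or Cramer's rule, determinant = -6) gives (3, 8, -8).

(3, 8, -8)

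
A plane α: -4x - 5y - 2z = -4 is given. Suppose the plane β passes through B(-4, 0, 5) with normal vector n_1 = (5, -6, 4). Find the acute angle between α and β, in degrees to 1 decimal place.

88.1

β: n_1·r = n_1·B gives 5x - 6y + 4z = 0.
cos θ = |n₁·n₂| / (|n₁||n₂|) = |2| / (√45 · √77).
θ = arccos(0.03398) ≈ 88.1°.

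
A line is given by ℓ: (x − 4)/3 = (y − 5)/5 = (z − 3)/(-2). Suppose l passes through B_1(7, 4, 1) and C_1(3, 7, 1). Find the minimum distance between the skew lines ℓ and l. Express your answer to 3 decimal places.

1.565

ℓ has direction (3, 5, -2) through (4, 5, 3).
A direction vector for l is C_1 − B_1 = (-4, 3, 0).
Common perpendicular direction n = (3, 5, -2) × (-4, 3, 0) = (6, 8, 29).
With w = (7, 4, 1) − (4, 5, 3) = (3, -1, -2), w · n = -48.
Distance = |w · n| / |n| = |-48| / √941 ≈ 1.565.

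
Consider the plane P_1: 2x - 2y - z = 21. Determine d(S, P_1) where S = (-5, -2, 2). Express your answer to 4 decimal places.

n·S − d = (2)·(-5) + (-2)·(-2) + (-1)·(2) − 21 = -29; |n| = √9.
Distance = |-29| / √9 = 29/√9 ≈ 9.6667.

9.6667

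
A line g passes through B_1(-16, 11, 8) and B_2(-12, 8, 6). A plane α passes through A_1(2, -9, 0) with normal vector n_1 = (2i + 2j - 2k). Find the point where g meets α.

(-8, 5, 4)

A direction vector for g is B_2 − B_1 = (4, -3, -2).
α: n_1·r = n_1·A_1 gives 2x + 2y - 2z = -14.
Substitute r = (-16, 11, 8) + t(4, -3, -2) into the plane: -26 + 6t = -14, so t = 2.
Intersection: (-16, 11, 8) + 2·(4, -3, -2) = (-8, 5, 4).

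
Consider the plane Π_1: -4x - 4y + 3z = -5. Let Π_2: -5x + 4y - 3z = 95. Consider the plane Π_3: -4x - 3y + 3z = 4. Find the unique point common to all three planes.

Solving the 3×3 linear system -4x - 4y + 3z = -5, -5x + 4y - 3z = 95, -4x - 3y + 3z = 4 (e.g. by elimination or Cramer's rule, determinant = -27) gives (-10, 9, -3).

(-10, 9, -3)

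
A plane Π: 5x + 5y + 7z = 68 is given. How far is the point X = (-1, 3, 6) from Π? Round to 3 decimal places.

1.608

n·X − d = (5)·(-1) + (5)·(3) + (7)·(6) − 68 = -16; |n| = √99.
Distance = |-16| / √99 = 16/√99 ≈ 1.608.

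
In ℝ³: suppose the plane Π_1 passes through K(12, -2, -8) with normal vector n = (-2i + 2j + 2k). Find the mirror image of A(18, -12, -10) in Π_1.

(6, 0, 2)

Π_1: n·r = n·K gives -2x + 2y + 2z = -44.
λ = (n·A − d)/|n|² = (-80 − (-44))/12 = -3.
Reflection = A − 2λn = (18, -12, -10) − (-6)·(-2, 2, 2) = (6, 0, 2).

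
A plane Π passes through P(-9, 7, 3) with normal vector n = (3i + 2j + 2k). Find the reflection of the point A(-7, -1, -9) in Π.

Π: n·r = n·P gives 3x + 2y + 2z = -7.
λ = (n·A − d)/|n|² = (-41 − (-7))/17 = -2.
Reflection = A − 2λn = (-7, -1, -9) − (-4)·(3, 2, 2) = (5, 7, -1).

(5, 7, -1)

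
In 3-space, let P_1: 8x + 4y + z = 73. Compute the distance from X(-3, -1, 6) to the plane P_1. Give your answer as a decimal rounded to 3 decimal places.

n·X − d = (8)·(-3) + (4)·(-1) + (1)·(6) − 73 = -95; |n| = √81.
Distance = |-95| / √81 = 95/√81 ≈ 10.556.

10.556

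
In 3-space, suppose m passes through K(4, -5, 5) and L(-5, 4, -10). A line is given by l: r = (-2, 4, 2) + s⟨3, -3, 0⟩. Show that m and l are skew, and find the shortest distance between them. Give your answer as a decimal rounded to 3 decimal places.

A direction vector for m is L − K = (-9, 9, -15).
Common perpendicular direction n = (-9, 9, -15) × (3, -3, 0) = (-45, -45, 0).
With w = (-2, 4, 2) − (4, -5, 5) = (-6, 9, -3), w · n = -135.
Since n ≠ 0 the lines are not parallel, and w · n = -135 ≠ 0 so they do not intersect; hence they are skew.
Distance = |w · n| / |n| = |-135| / √4050 ≈ 2.121.

2.121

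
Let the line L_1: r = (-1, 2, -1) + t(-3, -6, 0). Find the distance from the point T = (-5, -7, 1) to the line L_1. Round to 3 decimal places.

Taking (-1, 2, -1) on L_1 with direction v = (-3, -6, 0): w = T − (-1, 2, -1) = (-4, -9, 2), and w × v = (12, -6, -3).
Distance = |w × v| / |v| = √189 / √45 ≈ 2.049.

2.049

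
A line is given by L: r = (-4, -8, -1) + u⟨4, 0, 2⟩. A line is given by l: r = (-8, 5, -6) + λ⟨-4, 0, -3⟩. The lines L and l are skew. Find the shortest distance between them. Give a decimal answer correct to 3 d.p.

Common perpendicular direction n = (4, 0, 2) × (-4, 0, -3) = (0, 4, 0).
With w = (-8, 5, -6) − (-4, -8, -1) = (-4, 13, -5), w · n = 52.
Distance = |w · n| / |n| = |52| / √16 ≈ 13.000.

13.000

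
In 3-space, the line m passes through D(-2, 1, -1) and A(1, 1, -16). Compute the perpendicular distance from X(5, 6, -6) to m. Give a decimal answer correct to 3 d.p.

7.721

A direction vector for m is A − D = (3, 0, -15).
Taking (-2, 1, -1) on m with direction v = (3, 0, -15): w = X − (-2, 1, -1) = (7, 5, -5), and w × v = (-75, 90, -15).
Distance = |w × v| / |v| = √13950 / √234 ≈ 7.721.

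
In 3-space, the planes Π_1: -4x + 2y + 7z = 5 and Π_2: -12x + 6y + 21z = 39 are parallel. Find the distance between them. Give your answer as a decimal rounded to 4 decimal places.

0.9631

Rescale Π_2 by 1/3: -4x + 2y + 7z = 13. Then distance = |5 − 13| / √69 ≈ 0.9631.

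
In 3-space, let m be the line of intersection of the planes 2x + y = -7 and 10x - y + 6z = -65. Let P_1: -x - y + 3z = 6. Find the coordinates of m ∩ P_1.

Direction of m: (2, 1, 0) × (10, -1, 6) = (6, -12, -12).
A point on m: solving the two plane equations with x = -10 gives (-10, 13, 8).
Substitute r = (-10, 13, 8) + t(6, -12, -12) into the plane: 21 + (-30)t = 6, so t = 1/2.
Intersection: (-10, 13, 8) + (1/2)·(6, -12, -12) = (-7, 7, 2).

(-7, 7, 2)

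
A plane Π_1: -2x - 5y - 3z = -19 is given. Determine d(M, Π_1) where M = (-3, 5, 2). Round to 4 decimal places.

0.9733

n·M − d = (-2)·(-3) + (-5)·(5) + (-3)·(2) − (-19) = -6; |n| = √38.
Distance = |-6| / √38 = 6/√38 ≈ 0.9733.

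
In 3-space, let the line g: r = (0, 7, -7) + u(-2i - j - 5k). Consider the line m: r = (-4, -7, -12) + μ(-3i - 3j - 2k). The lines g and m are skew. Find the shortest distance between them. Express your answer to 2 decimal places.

Common perpendicular direction n = (-2, -1, -5) × (-3, -3, -2) = (-13, 11, 3).
With w = (-4, -7, -12) − (0, 7, -7) = (-4, -14, -5), w · n = -117.
Distance = |w · n| / |n| = |-117| / √299 ≈ 6.77.

6.77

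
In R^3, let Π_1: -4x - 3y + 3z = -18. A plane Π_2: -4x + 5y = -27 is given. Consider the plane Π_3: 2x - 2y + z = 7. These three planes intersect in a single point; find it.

Solving the 3×3 linear system -4x - 3y + 3z = -18, -4x + 5y = -27, 2x - 2y + z = 7 (e.g. by elimination or Cramer's rule, determinant = -38) gives (3, -3, -5).

(3, -3, -5)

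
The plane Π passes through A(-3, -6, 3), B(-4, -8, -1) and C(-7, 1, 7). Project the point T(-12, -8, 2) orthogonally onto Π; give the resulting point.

(-8, -4, -1)

AB = (-1, -2, -4), AC = (-4, 7, 4); a normal to Π is AB × AC = (20, 20, -15).
Using A: Π has equation 20x + 20y - 15z = -225.
Foot = T − λn with λ = (n·T − d)/|n|² = (-430 − (-225))/1025 = -1/5.
Foot = (-12, -8, 2) − (-1/5)·(20, 20, -15) = (-8, -4, -1).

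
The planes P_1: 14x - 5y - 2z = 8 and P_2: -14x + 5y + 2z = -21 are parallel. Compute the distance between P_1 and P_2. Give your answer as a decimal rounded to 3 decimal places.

0.867

Rescale P_2 by 1/(-1): 14x - 5y - 2z = 21. Then distance = |8 − 21| / √225 ≈ 0.867.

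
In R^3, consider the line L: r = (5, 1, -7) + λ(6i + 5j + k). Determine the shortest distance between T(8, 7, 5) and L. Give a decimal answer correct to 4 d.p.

11.4427

Taking (5, 1, -7) on L with direction v = (6, 5, 1): w = T − (5, 1, -7) = (3, 6, 12), and w × v = (-54, 69, -21).
Distance = |w × v| / |v| = √8118 / √62 ≈ 11.4427.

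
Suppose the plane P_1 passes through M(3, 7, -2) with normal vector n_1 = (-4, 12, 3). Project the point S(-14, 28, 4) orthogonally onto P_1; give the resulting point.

(-6, 4, -2)

P_1: n_1·r = n_1·M gives -4x + 12y + 3z = 66.
Foot = S − λn with λ = (n·S − d)/|n|² = (404 − 66)/169 = 2.
Foot = (-14, 28, 4) − 2·(-4, 12, 3) = (-6, 4, -2).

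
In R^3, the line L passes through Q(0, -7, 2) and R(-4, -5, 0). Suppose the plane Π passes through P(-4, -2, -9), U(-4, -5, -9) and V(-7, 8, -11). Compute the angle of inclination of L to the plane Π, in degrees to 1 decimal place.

A direction vector for L is R − Q = (-4, 2, -2).
PU = (0, -3, 0), PV = (-3, 10, -2); a normal to Π is PU × PV = (6, 0, -9).
Using P: Π has equation 6x - 9z = 57.
sin θ = |n·v| / (|n||v|) = |-6| / (√117 · √24) = 0.11323.
θ ≈ 6.5°.

6.5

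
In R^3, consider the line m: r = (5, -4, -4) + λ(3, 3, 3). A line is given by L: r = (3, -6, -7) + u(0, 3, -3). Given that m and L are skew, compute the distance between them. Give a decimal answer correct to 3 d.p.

Common perpendicular direction n = (3, 3, 3) × (0, 3, -3) = (-18, 9, 9).
With w = (3, -6, -7) − (5, -4, -4) = (-2, -2, -3), w · n = -9.
Distance = |w · n| / |n| = |-9| / √486 ≈ 0.408.

0.408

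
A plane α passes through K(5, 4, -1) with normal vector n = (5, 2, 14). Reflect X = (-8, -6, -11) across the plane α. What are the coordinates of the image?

(2, -2, 17)

α: n·r = n·K gives 5x + 2y + 14z = 19.
λ = (n·X − d)/|n|² = (-206 − 19)/225 = -1.
Reflection = X − 2λn = (-8, -6, -11) − (-2)·(5, 2, 14) = (2, -2, 17).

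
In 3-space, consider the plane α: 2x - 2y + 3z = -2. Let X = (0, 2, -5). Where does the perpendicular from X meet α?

Foot = X − λn with λ = (n·X − d)/|n|² = (-19 − (-2))/17 = -1.
Foot = (0, 2, -5) − (-1)·(2, -2, 3) = (2, 0, -2).

(2, 0, -2)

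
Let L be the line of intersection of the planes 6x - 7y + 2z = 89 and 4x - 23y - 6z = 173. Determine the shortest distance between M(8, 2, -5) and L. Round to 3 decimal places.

7.163

Direction of L: (6, -7, 2) × (4, -23, -6) = (88, 44, -110).
A point on L: solving the two plane equations with x = 6 gives (6, -7, 2).
Taking (6, -7, 2) on L with direction v = (88, 44, -110): w = M − (6, -7, 2) = (2, 9, -7), and w × v = (-682, -396, -704).
Distance = |w × v| / |v| = √1117556 / √21780 ≈ 7.163.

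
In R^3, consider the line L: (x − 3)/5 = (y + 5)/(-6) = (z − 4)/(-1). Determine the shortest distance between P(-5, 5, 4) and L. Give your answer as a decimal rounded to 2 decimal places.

1.65

L has direction (5, -6, -1) through (3, -5, 4).
Taking (3, -5, 4) on L with direction v = (5, -6, -1): w = P − (3, -5, 4) = (-8, 10, 0), and w × v = (-10, -8, -2).
Distance = |w × v| / |v| = √168 / √62 ≈ 1.65.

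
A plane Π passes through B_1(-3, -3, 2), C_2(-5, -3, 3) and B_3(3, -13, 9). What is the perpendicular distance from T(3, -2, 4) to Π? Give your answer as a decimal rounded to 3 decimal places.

B_1C_2 = (-2, 0, 1), B_1B_3 = (6, -10, 7); a normal to Π is B_1C_2 × B_1B_3 = (10, 20, 20).
Using B_1: Π has equation 10x + 20y + 20z = -50.
n·T − d = (10)·(3) + (20)·(-2) + (20)·(4) − (-50) = 120; |n| = √900.
Distance = |120| / √900 = 120/√900 ≈ 4.000.

4.000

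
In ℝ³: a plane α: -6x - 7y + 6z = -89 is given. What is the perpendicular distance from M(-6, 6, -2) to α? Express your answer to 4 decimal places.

6.4545

n·M − d = (-6)·(-6) + (-7)·(6) + (6)·(-2) − (-89) = 71; |n| = √121.
Distance = |71| / √121 = 71/√121 ≈ 6.4545.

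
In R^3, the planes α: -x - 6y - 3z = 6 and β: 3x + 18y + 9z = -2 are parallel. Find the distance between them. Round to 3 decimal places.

0.786

Rescale β by 1/(-3): -x - 6y - 3z = 2/3. Then distance = |6 − (2/3)| / √46 ≈ 0.786.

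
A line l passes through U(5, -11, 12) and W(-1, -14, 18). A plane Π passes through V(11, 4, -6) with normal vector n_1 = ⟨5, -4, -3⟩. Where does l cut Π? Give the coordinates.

A direction vector for l is W − U = (-6, -3, 6).
Π: n_1·r = n_1·V gives 5x - 4y - 3z = 57.
Substitute r = (5, -11, 12) + t(-6, -3, 6) into the plane: 33 + (-36)t = 57, so t = -2/3.
Intersection: (5, -11, 12) + (-2/3)·(-6, -3, 6) = (9, -9, 8).

(9, -9, 8)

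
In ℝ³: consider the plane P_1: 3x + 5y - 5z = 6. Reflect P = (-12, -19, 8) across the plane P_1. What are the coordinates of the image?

(6, 11, -22)

λ = (n·P − d)/|n|² = (-171 − 6)/59 = -3.
Reflection = P − 2λn = (-12, -19, 8) − (-6)·(3, 5, -5) = (6, 11, -22).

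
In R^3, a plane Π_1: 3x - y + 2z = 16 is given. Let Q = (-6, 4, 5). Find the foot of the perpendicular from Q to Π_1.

(0, 2, 9)

Foot = Q − λn with λ = (n·Q − d)/|n|² = (-12 − 16)/14 = -2.
Foot = (-6, 4, 5) − (-2)·(3, -1, 2) = (0, 2, 9).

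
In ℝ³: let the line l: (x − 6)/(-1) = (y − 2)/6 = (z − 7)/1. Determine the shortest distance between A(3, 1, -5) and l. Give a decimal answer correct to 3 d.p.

12.169

l has direction (-1, 6, 1) through (6, 2, 7).
Taking (6, 2, 7) on l with direction v = (-1, 6, 1): w = A − (6, 2, 7) = (-3, -1, -12), and w × v = (71, 15, -19).
Distance = |w × v| / |v| = √5627 / √38 ≈ 12.169.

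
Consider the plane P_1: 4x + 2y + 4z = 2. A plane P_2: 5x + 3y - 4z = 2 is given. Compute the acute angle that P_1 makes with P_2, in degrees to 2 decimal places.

cos θ = |n₁·n₂| / (|n₁||n₂|) = |10| / (√36 · √50).
θ = arccos(0.23570) ≈ 76.37°.

76.37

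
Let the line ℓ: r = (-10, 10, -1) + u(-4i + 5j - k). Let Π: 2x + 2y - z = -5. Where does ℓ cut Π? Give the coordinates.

Substitute r = (-10, 10, -1) + t(-4, 5, -1) into the plane: 1 + 3t = -5, so t = -2.
Intersection: (-10, 10, -1) + (-2)·(-4, 5, -1) = (-2, 0, 1).

(-2, 0, 1)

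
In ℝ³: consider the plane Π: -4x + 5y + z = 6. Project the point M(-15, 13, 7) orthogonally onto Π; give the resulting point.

Foot = M − λn with λ = (n·M − d)/|n|² = (132 − 6)/42 = 3.
Foot = (-15, 13, 7) − 3·(-4, 5, 1) = (-3, -2, 4).

(-3, -2, 4)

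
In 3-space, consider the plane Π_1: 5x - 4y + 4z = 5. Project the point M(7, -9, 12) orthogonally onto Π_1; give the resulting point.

Foot = M − λn with λ = (n·M − d)/|n|² = (119 − 5)/57 = 2.
Foot = (7, -9, 12) − 2·(5, -4, 4) = (-3, -1, 4).

(-3, -1, 4)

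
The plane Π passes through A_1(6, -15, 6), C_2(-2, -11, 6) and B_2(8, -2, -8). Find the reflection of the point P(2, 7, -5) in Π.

A_1C_2 = (-8, 4, 0), A_1B_2 = (2, 13, -14); a normal to Π is A_1C_2 × A_1B_2 = (-56, -112, -112).
Using A_1: Π has equation -56x - 112y - 112z = 672.
λ = (n·P − d)/|n|² = (-336 − 672)/28224 = -1/28.
Reflection = P − 2λn = (2, 7, -5) − (-1/14)·(-56, -112, -112) = (-2, -1, -13).

(-2, -1, -13)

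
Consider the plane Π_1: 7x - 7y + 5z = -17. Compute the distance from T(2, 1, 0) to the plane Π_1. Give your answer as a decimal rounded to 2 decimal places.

n·T − d = (7)·(2) + (-7)·(1) + (5)·(0) − (-17) = 24; |n| = √123.
Distance = |24| / √123 = 24/√123 ≈ 2.16.

2.16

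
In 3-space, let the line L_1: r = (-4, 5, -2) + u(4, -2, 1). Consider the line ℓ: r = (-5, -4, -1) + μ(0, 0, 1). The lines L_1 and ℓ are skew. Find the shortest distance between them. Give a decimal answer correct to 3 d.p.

8.497

Common perpendicular direction n = (4, -2, 1) × (0, 0, 1) = (-2, -4, 0).
With w = (-5, -4, -1) − (-4, 5, -2) = (-1, -9, 1), w · n = 38.
Distance = |w · n| / |n| = |38| / √20 ≈ 8.497.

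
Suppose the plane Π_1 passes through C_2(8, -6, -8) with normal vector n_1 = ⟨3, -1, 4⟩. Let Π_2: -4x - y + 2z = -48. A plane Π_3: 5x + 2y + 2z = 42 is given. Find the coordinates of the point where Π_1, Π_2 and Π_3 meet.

(8, 6, -5)

Π_1: n_1·r = n_1·C_2 gives 3x - y + 4z = -2.
Solving the 3×3 linear system 3x - y + 4z = -2, -4x - y + 2z = -48, 5x + 2y + 2z = 42 (e.g. by elimination or Cramer's rule, determinant = -48) gives (8, 6, -5).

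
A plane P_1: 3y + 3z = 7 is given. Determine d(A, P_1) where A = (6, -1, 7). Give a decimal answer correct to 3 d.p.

n·A − d = (0)·(6) + (3)·(-1) + (3)·(7) − 7 = 11; |n| = √18.
Distance = |11| / √18 = 11/√18 ≈ 2.593.

2.593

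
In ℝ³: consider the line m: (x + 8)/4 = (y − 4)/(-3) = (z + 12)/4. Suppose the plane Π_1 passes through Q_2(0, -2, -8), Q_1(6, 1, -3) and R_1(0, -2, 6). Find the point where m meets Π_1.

m has direction (4, -3, 4) through (-8, 4, -12).
Q_2Q_1 = (6, 3, 5), Q_2R_1 = (0, 0, 14); a normal to Π_1 is Q_2Q_1 × Q_2R_1 = (42, -84, 0).
Using Q_2: Π_1 has equation 42x - 84y = 168.
Substitute r = (-8, 4, -12) + t(4, -3, 4) into the plane: -672 + 420t = 168, so t = 2.
Intersection: (-8, 4, -12) + 2·(4, -3, 4) = (0, -2, -4).

(0, -2, -4)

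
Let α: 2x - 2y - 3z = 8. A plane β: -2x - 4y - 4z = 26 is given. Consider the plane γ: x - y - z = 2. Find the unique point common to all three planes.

(-3, -1, -4)

Solving the 3×3 linear system 2x - 2y - 3z = 8, -2x - 4y - 4z = 26, x - y - z = 2 (e.g. by elimination or Cramer's rule, determinant = -6) gives (-3, -1, -4).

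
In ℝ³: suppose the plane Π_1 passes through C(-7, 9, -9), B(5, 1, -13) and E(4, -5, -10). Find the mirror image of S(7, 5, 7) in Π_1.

(-11, -7, -23)

CB = (12, -8, -4), CE = (11, -14, -1); a normal to Π_1 is CB × CE = (-48, -32, -80).
Using C: Π_1 has equation -48x - 32y - 80z = 768.
λ = (n·S − d)/|n|² = (-1056 − 768)/9728 = -3/16.
Reflection = S − 2λn = (7, 5, 7) − (-3/8)·(-48, -32, -80) = (-11, -7, -23).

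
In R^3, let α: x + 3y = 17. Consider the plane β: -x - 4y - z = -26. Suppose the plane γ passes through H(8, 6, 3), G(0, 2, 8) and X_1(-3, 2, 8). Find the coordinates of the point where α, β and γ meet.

HG = (-8, -4, 5), HX_1 = (-11, -4, 5); a normal to γ is HG × HX_1 = (0, -15, -12).
Using H: γ has equation -15y - 12z = -126.
Solving the 3×3 linear system x + 3y = 17, -x - 4y - z = -26, -15y - 12z = -126 (e.g. by elimination or Cramer's rule, determinant = -3) gives (-1, 6, 3).

(-1, 6, 3)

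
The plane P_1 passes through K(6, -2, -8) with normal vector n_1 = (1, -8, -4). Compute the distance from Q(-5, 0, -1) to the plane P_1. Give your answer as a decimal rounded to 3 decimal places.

6.111

P_1: n_1·r = n_1·K gives x - 8y - 4z = 54.
n·Q − d = (1)·(-5) + (-8)·(0) + (-4)·(-1) − 54 = -55; |n| = √81.
Distance = |-55| / √81 = 55/√81 ≈ 6.111.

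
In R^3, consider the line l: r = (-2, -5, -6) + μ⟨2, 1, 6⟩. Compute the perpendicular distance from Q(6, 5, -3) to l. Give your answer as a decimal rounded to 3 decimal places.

Taking (-2, -5, -6) on l with direction v = (2, 1, 6): w = Q − (-2, -5, -6) = (8, 10, 3), and w × v = (57, -42, -12).
Distance = |w × v| / |v| = √5157 / √41 ≈ 11.215.

11.215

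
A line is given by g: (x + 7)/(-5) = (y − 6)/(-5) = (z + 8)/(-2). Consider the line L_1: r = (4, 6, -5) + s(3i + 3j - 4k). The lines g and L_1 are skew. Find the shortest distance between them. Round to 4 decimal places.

g has direction (-5, -5, -2) through (-7, 6, -8).
Common perpendicular direction n = (-5, -5, -2) × (3, 3, -4) = (26, -26, 0).
With w = (4, 6, -5) − (-7, 6, -8) = (11, 0, 3), w · n = 286.
Distance = |w · n| / |n| = |286| / √1352 ≈ 7.7782.

7.7782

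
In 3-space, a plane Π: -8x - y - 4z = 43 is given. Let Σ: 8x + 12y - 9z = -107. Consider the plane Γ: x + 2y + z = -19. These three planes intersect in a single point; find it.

Solving the 3×3 linear system -8x - y - 4z = 43, 8x + 12y - 9z = -107, x + 2y + z = -19 (e.g. by elimination or Cramer's rule, determinant = -239) gives (-4, -7, -1).

(-4, -7, -1)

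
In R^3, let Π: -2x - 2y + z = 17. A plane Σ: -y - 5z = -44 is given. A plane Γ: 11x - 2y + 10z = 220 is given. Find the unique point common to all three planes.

(8, -11, 11)

Solving the 3×3 linear system -2x - 2y + z = 17, -y - 5z = -44, 11x - 2y + 10z = 220 (e.g. by elimination or Cramer's rule, determinant = 161) gives (8, -11, 11).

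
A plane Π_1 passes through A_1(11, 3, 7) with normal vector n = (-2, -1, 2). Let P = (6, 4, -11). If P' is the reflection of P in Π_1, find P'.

Π_1: n·r = n·A_1 gives -2x - y + 2z = -11.
λ = (n·P − d)/|n|² = (-38 − (-11))/9 = -3.
Reflection = P − 2λn = (6, 4, -11) − (-6)·(-2, -1, 2) = (-6, -2, 1).

(-6, -2, 1)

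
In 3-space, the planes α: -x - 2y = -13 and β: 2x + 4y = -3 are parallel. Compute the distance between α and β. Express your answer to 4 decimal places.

Rescale β by 1/(-2): -x - 2y = 3/2. Then distance = |-13 − (3/2)| / √5 ≈ 6.4846.

6.4846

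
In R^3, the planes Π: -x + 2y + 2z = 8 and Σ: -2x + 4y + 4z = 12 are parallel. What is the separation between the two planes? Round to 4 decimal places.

Rescale Σ by 1/2: -x + 2y + 2z = 6. Then distance = |8 − 6| / √9 ≈ 0.6667.

0.6667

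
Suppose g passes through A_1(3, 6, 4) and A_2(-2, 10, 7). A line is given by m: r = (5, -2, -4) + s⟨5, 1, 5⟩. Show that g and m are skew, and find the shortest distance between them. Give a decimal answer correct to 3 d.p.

A direction vector for g is A_2 − A_1 = (-5, 4, 3).
Common perpendicular direction n = (-5, 4, 3) × (5, 1, 5) = (17, 40, -25).
With w = (5, -2, -4) − (3, 6, 4) = (2, -8, -8), w · n = -86.
Since n ≠ 0 the lines are not parallel, and w · n = -86 ≠ 0 so they do not intersect; hence they are skew.
Distance = |w · n| / |n| = |-86| / √2514 ≈ 1.715.

1.715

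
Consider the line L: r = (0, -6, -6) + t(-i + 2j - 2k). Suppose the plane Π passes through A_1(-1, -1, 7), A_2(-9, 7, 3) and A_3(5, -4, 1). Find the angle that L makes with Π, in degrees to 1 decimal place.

7.1

A_1A_2 = (-8, 8, -4), A_1A_3 = (6, -3, -6); a normal to Π is A_1A_2 × A_1A_3 = (-60, -72, -24).
Using A_1: Π has equation -60x - 72y - 24z = -36.
sin θ = |n·v| / (|n||v|) = |-36| / (√9360 · √9) = 0.12403.
θ ≈ 7.1°.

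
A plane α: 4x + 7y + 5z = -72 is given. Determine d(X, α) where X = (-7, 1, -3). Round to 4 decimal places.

n·X − d = (4)·(-7) + (7)·(1) + (5)·(-3) − (-72) = 36; |n| = √90.
Distance = |36| / √90 = 36/√90 ≈ 3.7947.

3.7947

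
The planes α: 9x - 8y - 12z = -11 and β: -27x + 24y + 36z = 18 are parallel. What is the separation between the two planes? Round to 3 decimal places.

0.294

Rescale β by 1/(-3): 9x - 8y - 12z = -6. Then distance = |-11 − (-6)| / √289 ≈ 0.294.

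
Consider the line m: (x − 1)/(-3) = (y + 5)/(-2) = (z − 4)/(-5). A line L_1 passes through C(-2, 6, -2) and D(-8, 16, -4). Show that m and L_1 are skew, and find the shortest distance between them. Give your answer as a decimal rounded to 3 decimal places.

4.883

m has direction (-3, -2, -5) through (1, -5, 4).
A direction vector for L_1 is D − C = (-6, 10, -2).
Common perpendicular direction n = (-3, -2, -5) × (-6, 10, -2) = (54, 24, -42).
With w = (-2, 6, -2) − (1, -5, 4) = (-3, 11, -6), w · n = 354.
Since n ≠ 0 the lines are not parallel, and w · n = 354 ≠ 0 so they do not intersect; hence they are skew.
Distance = |w · n| / |n| = |354| / √5256 ≈ 4.883.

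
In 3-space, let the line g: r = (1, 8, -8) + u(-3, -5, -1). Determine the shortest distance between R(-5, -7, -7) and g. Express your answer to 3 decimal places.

Taking (1, 8, -8) on g with direction v = (-3, -5, -1): w = R − (1, 8, -8) = (-6, -15, 1), and w × v = (20, -9, -15).
Distance = |w × v| / |v| = √706 / √35 ≈ 4.491.

4.491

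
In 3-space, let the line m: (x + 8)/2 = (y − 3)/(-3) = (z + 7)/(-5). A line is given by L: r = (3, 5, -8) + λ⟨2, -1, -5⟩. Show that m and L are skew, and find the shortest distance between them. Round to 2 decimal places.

m has direction (2, -3, -5) through (-8, 3, -7).
Common perpendicular direction n = (2, -3, -5) × (2, -1, -5) = (10, 0, 4).
With w = (3, 5, -8) − (-8, 3, -7) = (11, 2, -1), w · n = 106.
Since n ≠ 0 the lines are not parallel, and w · n = 106 ≠ 0 so they do not intersect; hence they are skew.
Distance = |w · n| / |n| = |106| / √116 ≈ 9.84.

9.84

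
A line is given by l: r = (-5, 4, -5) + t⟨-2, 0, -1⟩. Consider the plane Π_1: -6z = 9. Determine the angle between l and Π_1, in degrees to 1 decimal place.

sin θ = |n·v| / (|n||v|) = |6| / (√36 · √5) = 0.44721.
θ ≈ 26.6°.

26.6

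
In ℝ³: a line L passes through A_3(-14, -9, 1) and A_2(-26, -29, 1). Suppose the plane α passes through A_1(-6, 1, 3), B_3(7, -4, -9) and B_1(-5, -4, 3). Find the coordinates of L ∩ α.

A direction vector for L is A_2 − A_3 = (-12, -20, 0).
A_1B_3 = (13, -5, -12), A_1B_1 = (1, -5, 0); a normal to α is A_1B_3 × A_1B_1 = (-60, -12, -60).
Using A_1: α has equation -60x - 12y - 60z = 168.
Substitute r = (-14, -9, 1) + t(-12, -20, 0) into the plane: 888 + 960t = 168, so t = -3/4.
Intersection: (-14, -9, 1) + (-3/4)·(-12, -20, 0) = (-5, 6, 1).

(-5, 6, 1)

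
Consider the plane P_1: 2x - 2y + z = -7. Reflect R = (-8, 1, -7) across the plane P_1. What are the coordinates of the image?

λ = (n·R − d)/|n|² = (-25 − (-7))/9 = -2.
Reflection = R − 2λn = (-8, 1, -7) − (-4)·(2, -2, 1) = (0, -7, -3).

(0, -7, -3)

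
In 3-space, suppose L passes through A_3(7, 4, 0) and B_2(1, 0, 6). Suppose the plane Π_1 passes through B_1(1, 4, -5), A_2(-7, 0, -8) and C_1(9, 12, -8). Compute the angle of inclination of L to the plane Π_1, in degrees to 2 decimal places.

A direction vector for L is B_2 − A_3 = (-6, -4, 6).
B_1A_2 = (-8, -4, -3), B_1C_1 = (8, 8, -3); a normal to Π_1 is B_1A_2 × B_1C_1 = (36, -48, -32).
Using B_1: Π_1 has equation 36x - 48y - 32z = 4.
sin θ = |n·v| / (|n||v|) = |-216| / (√4624 · √88) = 0.33861.
θ ≈ 19.79°.

19.79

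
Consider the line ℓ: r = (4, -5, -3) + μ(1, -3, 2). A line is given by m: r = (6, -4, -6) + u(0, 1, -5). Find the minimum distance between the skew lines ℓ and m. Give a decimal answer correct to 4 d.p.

Common perpendicular direction n = (1, -3, 2) × (0, 1, -5) = (13, 5, 1).
With w = (6, -4, -6) − (4, -5, -3) = (2, 1, -3), w · n = 28.
Distance = |w · n| / |n| = |28| / √195 ≈ 2.0051.

2.0051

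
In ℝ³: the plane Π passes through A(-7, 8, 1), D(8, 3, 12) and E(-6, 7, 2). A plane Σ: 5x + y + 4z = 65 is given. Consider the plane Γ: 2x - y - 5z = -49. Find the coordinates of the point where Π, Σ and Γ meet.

(4, -3, 12)

AD = (15, -5, 11), AE = (1, -1, 1); a normal to Π is AD × AE = (6, -4, -10).
Using A: Π has equation 6x - 4y - 10z = -84.
Solving the 3×3 linear system 6x - 4y - 10z = -84, 5x + y + 4z = 65, 2x - y - 5z = -49 (e.g. by elimination or Cramer's rule, determinant = -68) gives (4, -3, 12).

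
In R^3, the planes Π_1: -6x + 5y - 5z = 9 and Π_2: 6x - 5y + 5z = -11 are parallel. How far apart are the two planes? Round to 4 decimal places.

Rescale Π_2 by 1/(-1): -6x + 5y - 5z = 11. Then distance = |9 − 11| / √86 ≈ 0.2157.

0.2157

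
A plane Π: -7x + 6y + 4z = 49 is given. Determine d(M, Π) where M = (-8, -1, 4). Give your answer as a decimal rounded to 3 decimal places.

n·M − d = (-7)·(-8) + (6)·(-1) + (4)·(4) − 49 = 17; |n| = √101.
Distance = |17| / √101 = 17/√101 ≈ 1.692.

1.692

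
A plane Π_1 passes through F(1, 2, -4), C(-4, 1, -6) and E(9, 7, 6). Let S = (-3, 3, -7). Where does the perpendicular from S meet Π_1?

FC = (-5, -1, -2), FE = (8, 5, 10); a normal to Π_1 is FC × FE = (0, 34, -17).
Using F: Π_1 has equation 34y - 17z = 136.
Foot = S − λn with λ = (n·S − d)/|n|² = (221 − 136)/1445 = 1/17.
Foot = (-3, 3, -7) − (1/17)·(0, 34, -17) = (-3, 1, -6).

(-3, 1, -6)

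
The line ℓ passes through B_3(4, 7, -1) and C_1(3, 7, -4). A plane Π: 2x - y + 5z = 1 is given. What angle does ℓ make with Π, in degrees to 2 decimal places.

78.96

A direction vector for ℓ is C_1 − B_3 = (-1, 0, -3).
sin θ = |n·v| / (|n||v|) = |-17| / (√30 · √10) = 0.98150.
θ ≈ 78.96°.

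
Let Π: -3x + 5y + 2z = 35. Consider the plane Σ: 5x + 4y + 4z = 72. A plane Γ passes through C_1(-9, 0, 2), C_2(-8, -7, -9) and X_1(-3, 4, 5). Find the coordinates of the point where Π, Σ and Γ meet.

C_1C_2 = (1, -7, -11), C_1X_1 = (6, 4, 3); a normal to Γ is C_1C_2 × C_1X_1 = (23, -69, 46).
Using C_1: Γ has equation 23x - 69y + 46z = -115.
Solving the 3×3 linear system -3x + 5y + 2z = 35, 5x + 4y + 4z = 72, 23x - 69y + 46z = -115 (e.g. by elimination or Cramer's rule, determinant = -2944) gives (4, 7, 6).

(4, 7, 6)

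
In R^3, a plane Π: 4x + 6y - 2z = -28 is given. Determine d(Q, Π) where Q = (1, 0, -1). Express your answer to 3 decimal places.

4.543

n·Q − d = (4)·(1) + (6)·(0) + (-2)·(-1) − (-28) = 34; |n| = √56.
Distance = |34| / √56 = 34/√56 ≈ 4.543.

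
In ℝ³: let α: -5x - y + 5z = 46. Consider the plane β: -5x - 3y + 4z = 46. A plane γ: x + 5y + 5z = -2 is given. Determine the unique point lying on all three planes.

(-7, -1, 2)

Solving the 3×3 linear system -5x - y + 5z = 46, -5x - 3y + 4z = 46, x + 5y + 5z = -2 (e.g. by elimination or Cramer's rule, determinant = 36) gives (-7, -1, 2).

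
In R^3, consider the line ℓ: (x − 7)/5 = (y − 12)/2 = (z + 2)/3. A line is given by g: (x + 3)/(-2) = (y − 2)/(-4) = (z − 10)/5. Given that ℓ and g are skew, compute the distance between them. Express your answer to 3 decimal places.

ℓ has direction (5, 2, 3) through (7, 12, -2).
g has direction (-2, -4, 5) through (-3, 2, 10).
Common perpendicular direction n = (5, 2, 3) × (-2, -4, 5) = (22, -31, -16).
With w = (-3, 2, 10) − (7, 12, -2) = (-10, -10, 12), w · n = -102.
Distance = |w · n| / |n| = |-102| / √1701 ≈ 2.473.

2.473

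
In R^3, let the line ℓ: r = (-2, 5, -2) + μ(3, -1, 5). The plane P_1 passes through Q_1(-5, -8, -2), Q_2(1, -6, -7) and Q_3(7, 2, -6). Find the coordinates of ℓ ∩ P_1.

Q_1Q_2 = (6, 2, -5), Q_1Q_3 = (12, 10, -4); a normal to P_1 is Q_1Q_2 × Q_1Q_3 = (42, -36, 36).
Using Q_1: P_1 has equation 42x - 36y + 36z = 6.
Substitute r = (-2, 5, -2) + t(3, -1, 5) into the plane: -336 + 342t = 6, so t = 1.
Intersection: (-2, 5, -2) + 1·(3, -1, 5) = (1, 4, 3).

(1, 4, 3)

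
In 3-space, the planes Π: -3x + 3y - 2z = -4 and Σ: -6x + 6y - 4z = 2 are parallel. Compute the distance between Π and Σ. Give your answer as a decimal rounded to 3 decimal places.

1.066

Rescale Σ by 1/2: -3x + 3y - 2z = 1. Then distance = |-4 − 1| / √22 ≈ 1.066.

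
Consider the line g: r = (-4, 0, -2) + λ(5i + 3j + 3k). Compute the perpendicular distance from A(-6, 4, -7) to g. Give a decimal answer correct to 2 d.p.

6.41

Taking (-4, 0, -2) on g with direction v = (5, 3, 3): w = A − (-4, 0, -2) = (-2, 4, -5), and w × v = (27, -19, -26).
Distance = |w × v| / |v| = √1766 / √43 ≈ 6.41.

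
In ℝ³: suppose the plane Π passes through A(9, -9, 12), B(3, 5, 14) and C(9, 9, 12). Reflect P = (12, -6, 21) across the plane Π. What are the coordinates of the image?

AB = (-6, 14, 2), AC = (0, 18, 0); a normal to Π is AB × AC = (-36, 0, -108).
Using A: Π has equation -36x - 108z = -1620.
λ = (n·P − d)/|n|² = (-2700 − (-1620))/12960 = -1/12.
Reflection = P − 2λn = (12, -6, 21) − (-1/6)·(-36, 0, -108) = (6, -6, 3).

(6, -6, 3)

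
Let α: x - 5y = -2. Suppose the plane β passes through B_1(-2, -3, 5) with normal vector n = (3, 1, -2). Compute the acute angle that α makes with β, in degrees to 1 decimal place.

84.0

β: n·r = n·B_1 gives 3x + y - 2z = -19.
cos θ = |n₁·n₂| / (|n₁||n₂|) = |-2| / (√26 · √14).
θ = arccos(0.10483) ≈ 84.0°.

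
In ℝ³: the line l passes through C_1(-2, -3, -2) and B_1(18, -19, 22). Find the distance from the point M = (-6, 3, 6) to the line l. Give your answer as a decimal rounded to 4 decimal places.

10.7607

A direction vector for l is B_1 − C_1 = (20, -16, 24).
Taking (-2, -3, -2) on l with direction v = (20, -16, 24): w = M − (-2, -3, -2) = (-4, 6, 8), and w × v = (272, 256, -56).
Distance = |w × v| / |v| = √142656 / √1232 ≈ 10.7607.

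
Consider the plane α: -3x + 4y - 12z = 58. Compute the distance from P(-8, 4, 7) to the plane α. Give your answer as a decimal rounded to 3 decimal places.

n·P − d = (-3)·(-8) + (4)·(4) + (-12)·(7) − 58 = -102; |n| = √169.
Distance = |-102| / √169 = 102/√169 ≈ 7.846.

7.846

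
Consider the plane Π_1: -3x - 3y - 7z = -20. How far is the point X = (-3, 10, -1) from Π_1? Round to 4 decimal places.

n·X − d = (-3)·(-3) + (-3)·(10) + (-7)·(-1) − (-20) = 6; |n| = √67.
Distance = |6| / √67 = 6/√67 ≈ 0.7330.

0.7330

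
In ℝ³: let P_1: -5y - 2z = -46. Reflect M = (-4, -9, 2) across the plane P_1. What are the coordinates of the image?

(-4, 21, 14)

λ = (n·M − d)/|n|² = (41 − (-46))/29 = 3.
Reflection = M − 2λn = (-4, -9, 2) − 6·(0, -5, -2) = (-4, 21, 14).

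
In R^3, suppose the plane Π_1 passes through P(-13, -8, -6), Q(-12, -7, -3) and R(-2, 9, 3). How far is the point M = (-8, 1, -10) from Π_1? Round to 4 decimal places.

0.3693

PQ = (1, 1, 3), PR = (11, 17, 9); a normal to Π_1 is PQ × PR = (-42, 24, 6).
Using P: Π_1 has equation -42x + 24y + 6z = 318.
n·M − d = (-42)·(-8) + (24)·(1) + (6)·(-10) − 318 = -18; |n| = √2376.
Distance = |-18| / √2376 = 18/√2376 ≈ 0.3693.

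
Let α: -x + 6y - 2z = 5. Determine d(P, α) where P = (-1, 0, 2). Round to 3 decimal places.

1.249

n·P − d = (-1)·(-1) + (6)·(0) + (-2)·(2) − 5 = -8; |n| = √41.
Distance = |-8| / √41 = 8/√41 ≈ 1.249.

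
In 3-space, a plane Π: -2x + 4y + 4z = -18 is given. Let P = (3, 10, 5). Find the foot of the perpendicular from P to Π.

(7, 2, -3)

Foot = P − λn with λ = (n·P − d)/|n|² = (54 − (-18))/36 = 2.
Foot = (3, 10, 5) − 2·(-2, 4, 4) = (7, 2, -3).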